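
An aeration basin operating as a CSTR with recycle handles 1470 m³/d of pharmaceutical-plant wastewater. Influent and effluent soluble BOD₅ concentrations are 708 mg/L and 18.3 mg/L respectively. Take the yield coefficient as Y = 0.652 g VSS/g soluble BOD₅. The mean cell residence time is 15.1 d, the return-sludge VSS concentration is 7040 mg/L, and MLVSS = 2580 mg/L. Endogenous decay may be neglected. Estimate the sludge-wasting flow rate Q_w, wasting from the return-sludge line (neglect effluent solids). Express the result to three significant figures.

V·X = Y·Q·ΔS·θ_c gives V = 0.652 × 1470 × (708 − 18.3) × 15.1 / 2580 = 3869 m³.
θ_c = V·X/(Q_w·X_r) when wasting from the recycle, so Q_w = V·X/(θ_c·X_r) = 3869 × 2580 / (15.1 × 7040) = 93.90 m³/d.

Q_w ≈ 93.9 m³/d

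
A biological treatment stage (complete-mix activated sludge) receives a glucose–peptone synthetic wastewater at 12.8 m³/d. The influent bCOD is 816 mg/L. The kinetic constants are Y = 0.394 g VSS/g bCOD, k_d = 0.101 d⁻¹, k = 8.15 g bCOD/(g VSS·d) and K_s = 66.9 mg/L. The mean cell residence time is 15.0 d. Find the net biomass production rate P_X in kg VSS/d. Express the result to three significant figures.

P_X ≈ 1.63 kg VSS/d

From the Monod/SRT balance for a CMAS, S = K_s·(1+k_d θ_c)/[θ_c·(Y k − k_d) − 1] = 66.9 × (1 + 0.101 × 15.0) / [15.0 × (0.394 × 8.15 − 0.101) − 1] = 168.3 / 45.65 = 3.686 mg/L.
Observed yield with endogenous decay: Y_obs = Y / (1 + k_d·θ_c) = 0.394 / (1 + 0.101 × 15.0) = 0.394 / 2.515 = 0.1567 g VSS/g bCOD.
ΔS = 816 − 3.69 = 812.3 mg/L, so the substrate removal rate is 12.8 × 812.3/1000 = 10.40 kg bCOD/d.
Net biomass production P_X = Y_obs × Q·(S₀ − S) = 0.1567 × 10.40 = 1.629 kg VSS/d.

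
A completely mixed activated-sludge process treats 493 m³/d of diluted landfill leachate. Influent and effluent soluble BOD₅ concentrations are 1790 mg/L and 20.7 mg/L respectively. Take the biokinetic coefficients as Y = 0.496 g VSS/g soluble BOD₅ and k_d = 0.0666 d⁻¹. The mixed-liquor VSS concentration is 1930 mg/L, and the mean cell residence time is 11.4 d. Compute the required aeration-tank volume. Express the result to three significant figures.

V ≈ 1450 m³

From the SRT design equation V = Y Q (S₀−S) θ_c / [X (1 + k_d θ_c)] = 0.496 × 493 × (1790 − 20.7) × 11.4 / [1930 × (1 + 0.0666 × 11.4)] = 4.93×10^6 / 3395 = 1453 m³.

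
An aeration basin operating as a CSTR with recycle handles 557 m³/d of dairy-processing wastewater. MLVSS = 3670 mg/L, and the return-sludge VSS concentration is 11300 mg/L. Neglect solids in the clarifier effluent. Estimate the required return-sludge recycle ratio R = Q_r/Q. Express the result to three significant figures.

Mass balance around the secondary clarifier (neglecting effluent solids): R = X / (X_r − X) = 3670 / (11300 − 3670) = 0.4810.

R ≈ 0.481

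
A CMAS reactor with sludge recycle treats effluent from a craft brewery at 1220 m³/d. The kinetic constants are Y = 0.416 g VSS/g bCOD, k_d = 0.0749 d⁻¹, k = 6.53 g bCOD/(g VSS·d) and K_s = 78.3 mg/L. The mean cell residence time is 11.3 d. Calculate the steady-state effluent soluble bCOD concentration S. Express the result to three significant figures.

From the Monod/SRT balance for a CMAS, S = K_s·(1+k_d θ_c)/[θ_c·(Y k − k_d) − 1] = 78.3 × (1 + 0.0749 × 11.3) / [11.3 × (0.416 × 6.53 − 0.0749) − 1] = 144.6 / 28.85 = 5.011 mg/L.

S ≈ 5.01 mg/L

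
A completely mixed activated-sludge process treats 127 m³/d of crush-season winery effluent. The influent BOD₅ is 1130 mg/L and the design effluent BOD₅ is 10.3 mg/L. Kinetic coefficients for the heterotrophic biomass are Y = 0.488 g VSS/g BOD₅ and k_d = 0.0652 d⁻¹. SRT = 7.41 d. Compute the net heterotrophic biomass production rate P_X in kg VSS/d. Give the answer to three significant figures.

Observed yield with endogenous decay: Y_obs = Y / (1 + k_d·θ_c) = 0.488 / (1 + 0.0652 × 7.41) = 0.488 / 1.483 = 0.3290 g VSS/g BOD₅.
Substrate removed = Q·(S₀ − S) = 127 m³/d × (1130 − 10.3) g/m³ = 1.42×10^5 g/d = 142.2 kg/d.
Net biomass production P_X = Y_obs × Q·(S₀ − S) = 0.3290 × 142.2 = 46.79 kg VSS/d.

P_X ≈ 46.8 kg VSS/d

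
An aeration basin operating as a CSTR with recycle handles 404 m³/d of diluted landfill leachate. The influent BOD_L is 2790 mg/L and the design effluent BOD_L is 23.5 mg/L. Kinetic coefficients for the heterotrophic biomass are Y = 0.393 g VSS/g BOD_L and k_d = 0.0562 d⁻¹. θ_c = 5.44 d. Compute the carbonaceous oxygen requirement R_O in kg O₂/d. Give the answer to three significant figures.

R_O ≈ 640 kg O₂/d

Correct the yield for decay: Y_obs = Y/(1 + k_d θ_c) = 0.393 / (1 + 0.0562 × 5.44) = 0.393 / 1.306 = 0.3010.
Q·(S₀ − S) = 404 × (2790 − 23.5) × 10⁻³ = 1118 kg/d removed.
P_X = Y_obs·Q·(S₀ − S) = 0.3010 × 1118 = 336.4 kg VSS/d.
R_O = Q·(S₀ − S) − 1.42·P_X = 1118 − 1.42 × 336.4 = 640.0 kg O₂/d.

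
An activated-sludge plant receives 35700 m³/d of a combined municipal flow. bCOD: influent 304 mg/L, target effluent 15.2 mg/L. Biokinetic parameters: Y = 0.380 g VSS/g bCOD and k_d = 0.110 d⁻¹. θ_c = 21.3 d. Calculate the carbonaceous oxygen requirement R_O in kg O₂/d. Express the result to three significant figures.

Observed yield with endogenous decay: Y_obs = Y / (1 + k_d·θ_c) = 0.380 / (1 + 0.110 × 21.3) = 0.380 / 3.343 = 0.1137 g VSS/g bCOD.
ΔS = 304 − 15.2 = 288.8 mg/L, so the substrate removal rate is 35700 × 288.8/1000 = 10310 kg bCOD/d.
P_X = Y_obs·Q·(S₀ − S) = 0.1137 × 10310 = 1172 kg VSS/d.
Carbonaceous O₂ demand = substrate oxidised − cell-mass equivalent = 10310 − 1.42 × 1172 = 8646 kg O₂/d.

R_O ≈ 8650 kg O₂/d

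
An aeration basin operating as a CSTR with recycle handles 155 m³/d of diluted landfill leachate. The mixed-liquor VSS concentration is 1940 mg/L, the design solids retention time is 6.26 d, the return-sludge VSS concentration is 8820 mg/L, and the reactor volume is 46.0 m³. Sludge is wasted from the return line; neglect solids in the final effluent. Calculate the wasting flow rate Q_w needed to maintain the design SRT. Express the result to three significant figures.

θ_c = V·X/(Q_w·X_r) when wasting from the recycle, so Q_w = V·X/(θ_c·X_r) = 46.00 × 1940 / (6.26 × 8820) = 1.616 m³/d.

Q_w ≈ 1.62 m³/d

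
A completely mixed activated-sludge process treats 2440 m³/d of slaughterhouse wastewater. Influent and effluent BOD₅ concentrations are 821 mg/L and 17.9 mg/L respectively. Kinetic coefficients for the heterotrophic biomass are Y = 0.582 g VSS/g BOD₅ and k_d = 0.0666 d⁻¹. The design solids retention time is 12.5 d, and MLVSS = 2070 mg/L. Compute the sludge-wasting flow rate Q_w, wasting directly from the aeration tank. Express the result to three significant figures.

Q_w ≈ 301 m³/d

Rearranging the biomass balance for a CMAS with decay, V = Y·Q·ΔS·θ_c / [X·(1+k_d θ_c)] = 0.582 × 2440 × (821 − 17.9) × 12.5 / [2070 × (1 + 0.0666 × 12.5)] = 1.43×10^7 / 3793 = 3758 m³.
Wasting from the aeration tank: Q_w = V / θ_c = 3758 / 12.5 = 300.7 m³/d.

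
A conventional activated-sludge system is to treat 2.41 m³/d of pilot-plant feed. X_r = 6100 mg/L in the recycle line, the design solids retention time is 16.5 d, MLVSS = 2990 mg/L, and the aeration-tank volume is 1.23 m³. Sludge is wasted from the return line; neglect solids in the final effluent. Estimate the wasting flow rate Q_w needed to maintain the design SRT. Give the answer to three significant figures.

θ_c = V·X/(Q_w·X_r) when wasting from the recycle, so Q_w = V·X/(θ_c·X_r) = 1.230 × 2990 / (16.5 × 6100) = 0.03654 m³/d.

Q_w ≈ 0.0365 m³/d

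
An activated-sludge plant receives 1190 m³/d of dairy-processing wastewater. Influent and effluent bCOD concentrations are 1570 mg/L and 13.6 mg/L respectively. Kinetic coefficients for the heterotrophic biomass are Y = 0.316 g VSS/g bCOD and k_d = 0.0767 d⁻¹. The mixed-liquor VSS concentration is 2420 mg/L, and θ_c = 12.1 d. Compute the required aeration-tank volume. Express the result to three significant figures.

Rearranging the biomass balance for a CMAS with decay, V = Y·Q·ΔS·θ_c / [X·(1+k_d θ_c)] = 0.316 × 1190 × (1570 − 13.6) × 12.1 / [2420 × (1 + 0.0767 × 12.1)] = 7.08×10^6 / 4666 = 1518 m³.

V ≈ 1520 m³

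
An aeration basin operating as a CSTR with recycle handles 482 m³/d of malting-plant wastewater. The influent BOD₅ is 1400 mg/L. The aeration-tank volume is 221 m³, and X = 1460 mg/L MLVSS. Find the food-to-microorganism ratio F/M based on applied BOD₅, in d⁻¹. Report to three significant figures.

F/M = Q·S₀ / (V·X) = 482 × 1400 / (221.0 × 1460) = 2.091 g BOD₅·(g VSS·d)⁻¹.

F/M ≈ 2.09 d⁻¹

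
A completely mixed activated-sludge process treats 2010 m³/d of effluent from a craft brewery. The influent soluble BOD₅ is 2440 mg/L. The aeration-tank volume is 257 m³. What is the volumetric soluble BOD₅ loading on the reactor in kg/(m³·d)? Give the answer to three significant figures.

Volumetric loading L_v = Q·S₀ / V = 2010 × 2440 g/m³ / 257.0 m³ = 19083 g/(m³·d) = 19.08 kg soluble BOD₅/(m³·d).

L_v ≈ 19.1 kg soluble BOD₅/(m³·d)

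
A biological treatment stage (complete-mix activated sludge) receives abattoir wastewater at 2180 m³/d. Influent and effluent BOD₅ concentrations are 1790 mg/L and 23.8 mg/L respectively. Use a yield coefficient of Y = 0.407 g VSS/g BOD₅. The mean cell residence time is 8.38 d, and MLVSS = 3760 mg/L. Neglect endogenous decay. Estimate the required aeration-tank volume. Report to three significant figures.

V ≈ 3490 m³

Biomass mass balance (decay neglected): V·X = Y·Q·(S₀ − S)·θ_c, so V = 0.407 × 2180 × (1790 − 23.8) × 8.38 / 3760 = 3493 m³.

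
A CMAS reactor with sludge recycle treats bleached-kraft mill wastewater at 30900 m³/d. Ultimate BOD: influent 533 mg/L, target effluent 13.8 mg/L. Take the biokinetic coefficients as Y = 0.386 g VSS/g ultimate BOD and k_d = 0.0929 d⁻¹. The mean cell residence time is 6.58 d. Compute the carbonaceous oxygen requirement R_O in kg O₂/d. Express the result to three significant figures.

Correct the yield for decay: Y_obs = Y/(1 + k_d θ_c) = 0.386 / (1 + 0.0929 × 6.58) = 0.386 / 1.611 = 0.2396.
ΔS = 533 − 13.8 = 519.2 mg/L, so the substrate removal rate is 30900 × 519.2/1000 = 16043 kg ultimate BOD/d.
Net sludge production P_X = 0.2396 × 16043 = 3843 kg VSS/d.
Carbonaceous O₂ demand = substrate oxidised − cell-mass equivalent = 16043 − 1.42 × 3843 = 10586 kg O₂/d.

R_O ≈ 10600 kg O₂/d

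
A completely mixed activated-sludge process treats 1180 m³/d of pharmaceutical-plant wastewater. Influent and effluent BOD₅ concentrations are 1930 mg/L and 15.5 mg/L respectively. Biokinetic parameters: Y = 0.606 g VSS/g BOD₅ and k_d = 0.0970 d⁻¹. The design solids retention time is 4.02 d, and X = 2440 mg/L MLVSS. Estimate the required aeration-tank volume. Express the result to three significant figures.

V ≈ 1620 m³

From the SRT design equation V = Y Q (S₀−S) θ_c / [X (1 + k_d θ_c)] = 0.606 × 1180 × (1930 − 15.5) × 4.02 / [2440 × (1 + 0.0970 × 4.02)] = 5.5×10^6 / 3391 = 1623 m³.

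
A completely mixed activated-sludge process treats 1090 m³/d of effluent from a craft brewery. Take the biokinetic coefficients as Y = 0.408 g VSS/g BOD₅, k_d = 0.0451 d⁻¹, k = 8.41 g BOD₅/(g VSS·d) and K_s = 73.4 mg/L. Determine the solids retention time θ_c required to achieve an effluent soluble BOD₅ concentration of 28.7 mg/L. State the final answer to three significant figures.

θ_c ≈ 1.09 d

From 1/θ_c = Y·k·S/(K_s + S) − k_d: Y·k·S/(K_s+S) = 0.408 × 8.41 × 28.7 / (73.4 + 28.7) = 0.9645 d⁻¹.
Then 1/θ_c = μ − k_d = 0.9645 − 0.0451 = 0.9194 d⁻¹, giving θ_c = 1.088 d.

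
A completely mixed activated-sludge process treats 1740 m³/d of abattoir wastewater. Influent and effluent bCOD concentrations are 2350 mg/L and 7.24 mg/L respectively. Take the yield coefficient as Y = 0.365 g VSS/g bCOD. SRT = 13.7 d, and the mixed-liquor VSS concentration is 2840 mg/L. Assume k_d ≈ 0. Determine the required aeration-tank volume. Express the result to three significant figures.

Biomass mass balance (decay neglected): V·X = Y·Q·(S₀ − S)·θ_c, so V = 0.365 × 1740 × (2350 − 7.24) × 13.7 / 2840 = 7177 m³.

V ≈ 7180 m³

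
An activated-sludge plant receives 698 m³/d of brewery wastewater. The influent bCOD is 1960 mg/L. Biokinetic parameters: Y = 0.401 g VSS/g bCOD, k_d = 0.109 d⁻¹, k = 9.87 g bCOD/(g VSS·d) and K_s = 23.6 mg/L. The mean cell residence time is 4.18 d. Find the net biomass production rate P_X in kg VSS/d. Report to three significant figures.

P_X ≈ 376 kg VSS/d

Effluent substrate depends only on kinetics and SRT: S = K_s(1 + k_d θ_c) / [θ_c(Yk − k_d) − 1] = 23.6 × (1 + 0.109 × 4.18) / [4.18 × (0.401 × 9.87 − 0.109) − 1] = 34.35 / 15.09 = 2.277 mg/L.
Y_obs = Y / (1 + k_d θ_c) = 0.401 / (1 + 0.109 × 4.18) = 0.401 / 1.456 = 0.2755.
Substrate removed = Q·(S₀ − S) = 698 m³/d × (1960 − 2.28) g/m³ = 1.37×10^6 g/d = 1366 kg/d.
P_X = Y_obs · Q(S₀ − S) = 0.2755 × 1366 = 376.4 kg VSS/d.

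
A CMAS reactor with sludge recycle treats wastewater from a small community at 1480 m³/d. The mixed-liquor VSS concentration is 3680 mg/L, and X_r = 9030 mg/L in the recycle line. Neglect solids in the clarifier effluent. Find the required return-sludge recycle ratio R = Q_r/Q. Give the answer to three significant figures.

R ≈ 0.688

R = Q_r/Q = X/(X_r − X) = 3680 / (9030 − 3680) = 0.6879.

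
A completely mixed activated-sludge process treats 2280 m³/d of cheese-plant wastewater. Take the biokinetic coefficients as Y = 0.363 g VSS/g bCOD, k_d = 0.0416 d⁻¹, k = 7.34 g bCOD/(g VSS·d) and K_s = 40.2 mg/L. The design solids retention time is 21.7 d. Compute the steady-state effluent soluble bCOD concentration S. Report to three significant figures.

For a completely mixed reactor with recycle the Lawrence–McCarty relation gives S = K_s·(1 + k_d·θ_c) / [θ_c·(Y·k − k_d) − 1] = 40.2 × (1 + 0.0416 × 21.7) / [21.7 × (0.363 × 7.34 − 0.0416) − 1] = 76.49 / 55.92 = 1.368 mg/L.

S ≈ 1.37 mg/L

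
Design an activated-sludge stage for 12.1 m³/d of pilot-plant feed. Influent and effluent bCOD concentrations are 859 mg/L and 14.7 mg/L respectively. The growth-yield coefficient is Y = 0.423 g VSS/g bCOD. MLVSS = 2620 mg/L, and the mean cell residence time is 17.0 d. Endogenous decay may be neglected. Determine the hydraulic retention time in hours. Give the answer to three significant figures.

With k_d = 0 the design equation reduces to V = Y Q (S₀−S) θ_c / X = 0.423 × 12.1 × (859 − 14.7) × 17.0 / 2620 = 28.04 m³.
Hydraulic retention time τ = V/Q = 28.04 / 12.1 = 2.317 d = 55.62 h.

τ ≈ 55.6 h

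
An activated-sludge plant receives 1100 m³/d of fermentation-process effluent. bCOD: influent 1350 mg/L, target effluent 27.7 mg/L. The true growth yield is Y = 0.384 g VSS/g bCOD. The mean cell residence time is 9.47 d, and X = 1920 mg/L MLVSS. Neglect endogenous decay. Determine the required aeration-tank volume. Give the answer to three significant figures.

With k_d = 0 the design equation reduces to V = Y Q (S₀−S) θ_c / X = 0.384 × 1100 × (1350 − 27.7) × 9.47 / 1920 = 2755 m³.

V ≈ 2750 m³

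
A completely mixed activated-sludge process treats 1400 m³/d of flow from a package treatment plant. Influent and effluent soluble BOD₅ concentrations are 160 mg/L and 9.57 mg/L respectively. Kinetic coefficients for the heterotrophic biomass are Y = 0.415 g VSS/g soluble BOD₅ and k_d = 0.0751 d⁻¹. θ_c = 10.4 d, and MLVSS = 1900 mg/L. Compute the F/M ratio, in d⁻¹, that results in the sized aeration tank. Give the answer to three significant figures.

Steady-state biomass mass balance: V·X·(1 + k_d·θ_c) = Y·Q·(S₀ − S)·θ_c, so V = 0.415 × 1400 × (160 − 9.57) × 10.4 / [1900 × (1 + 0.0751 × 10.4)] = 9.09×10^5 / 3384 = 268.6 m³.
F/M = Q·S₀ / (V·X) = 1400 × 160 / (268.6 × 1900) = 0.4389 g soluble BOD₅·(g VSS·d)⁻¹.

F/M ≈ 0.439 d⁻¹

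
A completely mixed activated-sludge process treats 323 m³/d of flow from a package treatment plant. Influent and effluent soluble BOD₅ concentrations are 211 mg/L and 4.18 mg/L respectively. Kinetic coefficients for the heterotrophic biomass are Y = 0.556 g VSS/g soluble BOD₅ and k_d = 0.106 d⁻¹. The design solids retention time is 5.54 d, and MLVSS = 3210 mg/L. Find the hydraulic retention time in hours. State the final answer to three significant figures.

Rearranging the biomass balance for a CMAS with decay, V = Y·Q·ΔS·θ_c / [X·(1+k_d θ_c)] = 0.556 × 323 × (211 − 4.18) × 5.54 / [3210 × (1 + 0.106 × 5.54)] = 2.06×10^5 / 5095 = 40.39 m³.
HRT = V/Q = 40.39 m³ / 323 m³·d⁻¹ = 0.1250 d × 24 = 3.001 h.

τ ≈ 3.00 h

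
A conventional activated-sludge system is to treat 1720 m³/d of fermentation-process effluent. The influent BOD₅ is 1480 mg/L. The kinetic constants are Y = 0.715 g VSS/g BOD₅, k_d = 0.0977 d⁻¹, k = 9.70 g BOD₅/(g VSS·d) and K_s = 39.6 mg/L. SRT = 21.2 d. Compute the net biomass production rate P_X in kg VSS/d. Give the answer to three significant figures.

P_X ≈ 592 kg VSS/d

Effluent substrate depends only on kinetics and SRT: S = K_s(1 + k_d θ_c) / [θ_c(Yk − k_d) − 1] = 39.6 × (1 + 0.0977 × 21.2) / [21.2 × (0.715 × 9.70 − 0.0977) − 1] = 121.6 / 144.0 = 0.8448 mg/L.
Correct the yield for decay: Y_obs = Y/(1 + k_d θ_c) = 0.715 / (1 + 0.0977 × 21.2) = 0.715 / 3.071 = 0.2328.
ΔS = 1480 − 0.845 = 1479 mg/L, so the substrate removal rate is 1720 × 1479/1000 = 2544 kg BOD₅/d.
Biomass produced: P_X = Y_obs·Q·ΔS = 0.2328 × 2544 ≈ 592.3 kg VSS/d.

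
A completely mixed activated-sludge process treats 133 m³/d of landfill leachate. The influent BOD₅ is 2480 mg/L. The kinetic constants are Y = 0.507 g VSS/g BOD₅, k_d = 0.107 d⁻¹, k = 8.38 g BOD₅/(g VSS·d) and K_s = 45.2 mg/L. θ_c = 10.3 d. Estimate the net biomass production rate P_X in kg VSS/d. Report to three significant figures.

P_X ≈ 79.5 kg VSS/d

For a completely mixed reactor with recycle the Lawrence–McCarty relation gives S = K_s·(1 + k_d·θ_c) / [θ_c·(Y·k − k_d) − 1] = 45.2 × (1 + 0.107 × 10.3) / [10.3 × (0.507 × 8.38 − 0.107) − 1] = 95.01 / 41.66 = 2.281 mg/L.
The observed yield is Y_obs = Y/(1 + k_d·θ_c) = 0.507 / (1 + 0.107 × 10.3) = 0.507 / 2.102 = 0.2412 g VSS per g BOD₅ removed.
ΔS = 2480 − 2.28 = 2478 mg/L, so the substrate removal rate is 133 × 2478/1000 = 329.5 kg BOD₅/d.
Biomass produced: P_X = Y_obs·Q·ΔS = 0.2412 × 329.5 ≈ 79.48 kg VSS/d.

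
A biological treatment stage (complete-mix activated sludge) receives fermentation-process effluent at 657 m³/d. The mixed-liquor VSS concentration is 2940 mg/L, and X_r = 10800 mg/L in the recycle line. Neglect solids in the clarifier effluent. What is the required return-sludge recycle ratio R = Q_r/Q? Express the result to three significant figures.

R ≈ 0.374

Mass balance around the secondary clarifier (neglecting effluent solids): R = X / (X_r − X) = 2940 / (10800 − 2940) = 0.3740.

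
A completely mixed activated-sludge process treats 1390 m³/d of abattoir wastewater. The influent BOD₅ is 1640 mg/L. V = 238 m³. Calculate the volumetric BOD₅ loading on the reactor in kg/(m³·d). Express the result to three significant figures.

Volumetric loading L_v = Q·S₀ / V = 1390 × 1640 g/m³ / 238.0 m³ = 9578 g/(m³·d) = 9.578 kg BOD₅/(m³·d).

L_v ≈ 9.58 kg BOD₅/(m³·d)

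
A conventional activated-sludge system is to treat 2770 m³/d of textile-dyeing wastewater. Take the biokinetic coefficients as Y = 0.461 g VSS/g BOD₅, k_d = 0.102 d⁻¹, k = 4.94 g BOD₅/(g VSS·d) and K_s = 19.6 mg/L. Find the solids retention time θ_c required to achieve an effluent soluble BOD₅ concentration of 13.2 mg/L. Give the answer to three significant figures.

θ_c ≈ 1.23 d

At the target effluent, Y k S/(K_s+S) = 0.461×4.94×13.2/32.80 = 0.9165 d⁻¹.
1/θ_c = 0.9165 − 0.102 = 0.8145 d⁻¹, so θ_c = 1.228 d.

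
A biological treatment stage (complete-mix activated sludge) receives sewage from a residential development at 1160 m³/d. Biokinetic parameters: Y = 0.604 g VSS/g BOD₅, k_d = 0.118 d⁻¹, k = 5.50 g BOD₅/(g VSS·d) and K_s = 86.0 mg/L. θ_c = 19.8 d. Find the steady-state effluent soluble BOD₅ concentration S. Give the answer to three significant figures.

From the Monod/SRT balance for a CMAS, S = K_s·(1+k_d θ_c)/[θ_c·(Y k − k_d) − 1] = 86.0 × (1 + 0.118 × 19.8) / [19.8 × (0.604 × 5.50 − 0.118) − 1] = 286.9 / 62.44 = 4.595 mg/L.

S ≈ 4.60 mg/L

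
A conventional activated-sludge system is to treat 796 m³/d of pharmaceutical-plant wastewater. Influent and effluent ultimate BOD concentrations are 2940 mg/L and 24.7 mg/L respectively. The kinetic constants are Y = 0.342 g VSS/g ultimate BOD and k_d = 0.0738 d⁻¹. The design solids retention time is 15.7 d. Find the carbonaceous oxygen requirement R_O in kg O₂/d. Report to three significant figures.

R_O ≈ 1800 kg O₂/d

The observed yield is Y_obs = Y/(1 + k_d·θ_c) = 0.342 / (1 + 0.0738 × 15.7) = 0.342 / 2.159 = 0.1584 g VSS per g ultimate BOD removed.
Mass of ultimate BOD removed per day: Q(S₀ − S) = 796 × 2915 g/m³ = 2321 kg/d.
Biomass synthesised: P_X = Y_obs × 2321 = 367.7 kg VSS/d.
R_O = Q·ΔS − 1.42 P_X = 2321 − 522.1 = 1799 kg O₂/d.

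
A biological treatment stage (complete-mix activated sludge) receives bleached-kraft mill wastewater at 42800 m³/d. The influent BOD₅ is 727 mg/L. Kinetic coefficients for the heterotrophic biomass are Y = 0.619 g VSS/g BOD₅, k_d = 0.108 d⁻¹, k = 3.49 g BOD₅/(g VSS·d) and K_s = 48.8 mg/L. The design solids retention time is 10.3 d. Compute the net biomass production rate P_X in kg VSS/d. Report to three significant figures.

P_X ≈ 9050 kg VSS/d

From the Monod/SRT balance for a CMAS, S = K_s·(1+k_d θ_c)/[θ_c·(Y k − k_d) − 1] = 48.8 × (1 + 0.108 × 10.3) / [10.3 × (0.619 × 3.49 − 0.108) − 1] = 103.1 / 20.14 = 5.119 mg/L.
Y_obs = Y / (1 + k_d θ_c) = 0.619 / (1 + 0.108 × 10.3) = 0.619 / 2.112 = 0.2930.
Q·(S₀ − S) = 42800 × (727 − 5.12) × 10⁻³ = 30896 kg/d removed.
Biomass produced: P_X = Y_obs·Q·ΔS = 0.2930 × 30896 ≈ 9054 kg VSS/d.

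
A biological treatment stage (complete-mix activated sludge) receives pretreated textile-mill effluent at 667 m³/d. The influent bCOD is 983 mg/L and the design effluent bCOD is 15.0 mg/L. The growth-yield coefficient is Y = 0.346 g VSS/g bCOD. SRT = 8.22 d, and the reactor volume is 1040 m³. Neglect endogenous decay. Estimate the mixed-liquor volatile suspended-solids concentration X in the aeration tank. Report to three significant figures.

X ≈ 1770 mg/L

Without decay, X = Y Q (S₀−S) θ_c / V = 0.346 × 667 × (983 − 15.0) × 8.22 / 1040 = 1766 mg/L.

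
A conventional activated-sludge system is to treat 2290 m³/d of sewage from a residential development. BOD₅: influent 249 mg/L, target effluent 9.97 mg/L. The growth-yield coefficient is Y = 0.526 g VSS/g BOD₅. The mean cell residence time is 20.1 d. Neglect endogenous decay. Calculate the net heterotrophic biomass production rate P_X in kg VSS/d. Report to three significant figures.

P_X ≈ 288 kg VSS/d

No decay correction is needed, so Y_obs = Y = 0.526.
Mass of BOD₅ removed per day: Q(S₀ − S) = 2290 × 239.0 g/m³ = 547.4 kg/d.
Biomass produced: P_X = Y_obs·Q·ΔS = 0.5260 × 547.4 ≈ 287.9 kg VSS/d.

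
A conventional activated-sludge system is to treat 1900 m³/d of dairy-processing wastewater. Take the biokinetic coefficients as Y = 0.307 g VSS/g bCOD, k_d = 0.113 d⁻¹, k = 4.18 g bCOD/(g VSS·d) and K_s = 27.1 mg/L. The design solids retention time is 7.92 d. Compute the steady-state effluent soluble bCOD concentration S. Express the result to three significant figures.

From the Monod/SRT balance for a CMAS, S = K_s·(1+k_d θ_c)/[θ_c·(Y k − k_d) − 1] = 27.1 × (1 + 0.113 × 7.92) / [7.92 × (0.307 × 4.18 − 0.113) − 1] = 51.35 / 8.268 = 6.211 mg/L.

S ≈ 6.21 mg/L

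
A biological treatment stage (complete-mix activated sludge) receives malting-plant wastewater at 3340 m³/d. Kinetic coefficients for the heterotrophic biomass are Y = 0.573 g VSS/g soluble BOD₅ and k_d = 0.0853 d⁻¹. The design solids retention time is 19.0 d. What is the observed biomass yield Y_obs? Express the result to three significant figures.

Correct the yield for decay: Y_obs = Y/(1 + k_d θ_c) = 0.573 / (1 + 0.0853 × 19.0) = 0.573 / 2.621 = 0.2186.

Y_obs ≈ 0.219 g VSS/g soluble BOD₅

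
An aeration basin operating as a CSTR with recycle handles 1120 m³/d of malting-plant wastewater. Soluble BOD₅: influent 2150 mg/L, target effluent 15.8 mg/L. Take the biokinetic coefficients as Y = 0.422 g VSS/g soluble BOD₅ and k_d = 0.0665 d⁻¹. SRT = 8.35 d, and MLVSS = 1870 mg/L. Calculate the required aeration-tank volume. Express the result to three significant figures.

Steady-state biomass mass balance: V·X·(1 + k_d·θ_c) = Y·Q·(S₀ − S)·θ_c, so V = 0.422 × 1120 × (2150 − 15.8) × 8.35 / [1870 × (1 + 0.0665 × 8.35)] = 8.42×10^6 / 2908 = 2896 m³.

V ≈ 2900 m³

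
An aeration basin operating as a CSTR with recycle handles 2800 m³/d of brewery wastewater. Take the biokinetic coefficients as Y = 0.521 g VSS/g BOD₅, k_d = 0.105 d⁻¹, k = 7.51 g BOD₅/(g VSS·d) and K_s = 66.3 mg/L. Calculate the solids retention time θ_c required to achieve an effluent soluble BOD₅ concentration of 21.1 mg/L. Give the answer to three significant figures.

Specific growth rate at S = 21.1 mg/L: μ = YkS/(K_s+S) = 0.521·7.51·21.1/(66.3+21.1) = 0.9446 d⁻¹.
Then 1/θ_c = μ − k_d = 0.9446 − 0.105 = 0.8396 d⁻¹, giving θ_c = 1.191 d.

θ_c ≈ 1.19 d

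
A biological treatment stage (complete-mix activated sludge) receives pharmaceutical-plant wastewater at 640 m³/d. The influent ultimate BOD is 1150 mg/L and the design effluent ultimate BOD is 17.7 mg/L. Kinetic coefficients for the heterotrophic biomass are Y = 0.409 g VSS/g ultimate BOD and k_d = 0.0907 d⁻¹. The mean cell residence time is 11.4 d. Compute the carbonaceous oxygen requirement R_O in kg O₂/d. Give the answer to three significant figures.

Correct the yield for decay: Y_obs = Y/(1 + k_d θ_c) = 0.409 / (1 + 0.0907 × 11.4) = 0.409 / 2.034 = 0.2011.
Substrate removed = Q·(S₀ − S) = 640 m³/d × (1150 − 17.7) g/m³ = 7.25×10^5 g/d = 724.7 kg/d.
Biomass synthesised: P_X = Y_obs × 724.7 = 145.7 kg VSS/d.
R_O = Q·(S₀ − S) − 1.42·P_X = 724.7 − 1.42 × 145.7 = 517.8 kg O₂/d.

R_O ≈ 518 kg O₂/d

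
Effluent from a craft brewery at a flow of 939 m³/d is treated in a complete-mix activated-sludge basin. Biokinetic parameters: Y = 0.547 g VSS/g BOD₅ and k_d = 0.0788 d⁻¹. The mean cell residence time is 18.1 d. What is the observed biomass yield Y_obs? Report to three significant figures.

Y_obs = Y / (1 + k_d θ_c) = 0.547 / (1 + 0.0788 × 18.1) = 0.547 / 2.426 = 0.2254.

Y_obs ≈ 0.225 g VSS/g BOD₅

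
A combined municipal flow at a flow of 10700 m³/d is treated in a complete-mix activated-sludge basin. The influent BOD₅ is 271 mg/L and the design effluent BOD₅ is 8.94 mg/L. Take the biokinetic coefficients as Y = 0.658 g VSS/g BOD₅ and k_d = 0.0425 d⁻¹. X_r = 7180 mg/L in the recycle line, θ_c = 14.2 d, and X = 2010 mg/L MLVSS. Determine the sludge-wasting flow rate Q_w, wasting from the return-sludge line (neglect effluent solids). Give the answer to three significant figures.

Q_w ≈ 160 m³/d

From the SRT design equation V = Y Q (S₀−S) θ_c / [X (1 + k_d θ_c)] = 0.658 × 10700 × (271 − 8.94) × 14.2 / [2010 × (1 + 0.0425 × 14.2)] = 2.62×10^7 / 3223 = 8129 m³.
θ_c = V·X/(Q_w·X_r) when wasting from the recycle, so Q_w = V·X/(θ_c·X_r) = 8129 × 2010 / (14.2 × 7180) = 160.3 m³/d.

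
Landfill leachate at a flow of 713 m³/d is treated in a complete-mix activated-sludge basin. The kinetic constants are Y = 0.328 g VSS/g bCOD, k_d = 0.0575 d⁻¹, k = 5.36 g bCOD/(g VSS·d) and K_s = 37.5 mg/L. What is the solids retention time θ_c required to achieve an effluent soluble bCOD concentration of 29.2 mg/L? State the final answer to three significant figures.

From 1/θ_c = Y·k·S/(K_s + S) − k_d: Y·k·S/(K_s+S) = 0.328 × 5.36 × 29.2 / (37.5 + 29.2) = 0.7697 d⁻¹.
1/θ_c = 0.7697 − 0.0575 = 0.7122 d⁻¹, so θ_c = 1.404 d.

θ_c ≈ 1.40 d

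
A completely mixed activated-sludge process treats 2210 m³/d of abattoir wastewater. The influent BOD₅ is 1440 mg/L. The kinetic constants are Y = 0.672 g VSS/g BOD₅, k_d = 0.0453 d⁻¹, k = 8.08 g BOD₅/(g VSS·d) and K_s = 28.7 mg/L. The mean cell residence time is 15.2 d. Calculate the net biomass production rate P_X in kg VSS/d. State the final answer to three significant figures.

From the Monod/SRT balance for a CMAS, S = K_s·(1+k_d θ_c)/[θ_c·(Y k − k_d) − 1] = 28.7 × (1 + 0.0453 × 15.2) / [15.2 × (0.672 × 8.08 − 0.0453) − 1] = 48.46 / 80.84 = 0.5994 mg/L.
Correct the yield for decay: Y_obs = Y/(1 + k_d θ_c) = 0.672 / (1 + 0.0453 × 15.2) = 0.672 / 1.689 = 0.3980.
Substrate removed = Q·(S₀ − S) = 2210 m³/d × (1440 − 0.599) g/m³ = 3.18×10^6 g/d = 3181 kg/d.
Net biomass production P_X = Y_obs × Q·(S₀ − S) = 0.3980 × 3181 = 1266 kg VSS/d.

P_X ≈ 1270 kg VSS/d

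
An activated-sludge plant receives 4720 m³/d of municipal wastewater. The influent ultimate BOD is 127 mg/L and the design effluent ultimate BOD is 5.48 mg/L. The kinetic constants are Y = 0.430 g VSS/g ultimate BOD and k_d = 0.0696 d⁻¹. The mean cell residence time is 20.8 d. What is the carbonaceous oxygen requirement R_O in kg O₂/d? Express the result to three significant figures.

Observed yield with endogenous decay: Y_obs = Y / (1 + k_d·θ_c) = 0.430 / (1 + 0.0696 × 20.8) = 0.430 / 2.448 = 0.1757 g VSS/g ultimate BOD.
ΔS = 127 − 5.48 = 121.5 mg/L, so the substrate removal rate is 4720 × 121.5/1000 = 573.6 kg ultimate BOD/d.
Biomass synthesised: P_X = Y_obs × 573.6 = 100.8 kg VSS/d.
R_O = Q·ΔS − 1.42 P_X = 573.6 − 143.1 = 430.5 kg O₂/d.

R_O ≈ 430 kg O₂/d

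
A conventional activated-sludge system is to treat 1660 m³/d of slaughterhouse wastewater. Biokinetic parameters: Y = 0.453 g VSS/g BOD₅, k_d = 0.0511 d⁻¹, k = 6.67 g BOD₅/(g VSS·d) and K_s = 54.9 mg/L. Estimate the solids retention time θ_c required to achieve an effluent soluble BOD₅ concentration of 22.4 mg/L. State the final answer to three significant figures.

At the target effluent, Y k S/(K_s+S) = 0.453×6.67×22.4/77.30 = 0.8756 d⁻¹.
1/θ_c = 0.8756 − 0.0511 = 0.8245 d⁻¹, so θ_c = 1.213 d.

θ_c ≈ 1.21 d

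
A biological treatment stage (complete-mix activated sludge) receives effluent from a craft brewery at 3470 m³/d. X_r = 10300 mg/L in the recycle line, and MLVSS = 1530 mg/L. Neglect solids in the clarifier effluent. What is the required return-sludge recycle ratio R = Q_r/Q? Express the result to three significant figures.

R = Q_r/Q = X/(X_r − X) = 1530 / (10300 − 1530) = 0.1745.

R ≈ 0.174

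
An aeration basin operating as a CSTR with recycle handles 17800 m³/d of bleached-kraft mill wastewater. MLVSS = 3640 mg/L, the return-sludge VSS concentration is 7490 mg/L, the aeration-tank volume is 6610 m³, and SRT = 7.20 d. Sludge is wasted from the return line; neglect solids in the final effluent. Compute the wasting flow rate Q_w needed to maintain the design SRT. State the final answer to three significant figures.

Q_w ≈ 446 m³/d

θ_c = V·X/(Q_w·X_r) when wasting from the recycle, so Q_w = V·X/(θ_c·X_r) = 6610 × 3640 / (7.20 × 7490) = 446.2 m³/d.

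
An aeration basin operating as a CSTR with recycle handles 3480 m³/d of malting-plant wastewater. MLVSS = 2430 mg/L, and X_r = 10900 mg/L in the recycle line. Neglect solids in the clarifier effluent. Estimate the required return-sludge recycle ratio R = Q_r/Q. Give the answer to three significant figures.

R ≈ 0.287

R = Q_r/Q = X/(X_r − X) = 2430 / (10900 − 2430) = 0.2869.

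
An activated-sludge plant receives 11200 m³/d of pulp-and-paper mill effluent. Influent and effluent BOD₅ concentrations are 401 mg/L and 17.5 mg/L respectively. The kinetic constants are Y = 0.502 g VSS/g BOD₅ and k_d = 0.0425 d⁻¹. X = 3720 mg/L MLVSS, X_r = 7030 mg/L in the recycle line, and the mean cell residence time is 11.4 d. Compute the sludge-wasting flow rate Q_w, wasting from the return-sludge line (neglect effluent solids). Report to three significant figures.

From the SRT design equation V = Y Q (S₀−S) θ_c / [X (1 + k_d θ_c)] = 0.502 × 11200 × (401 − 17.5) × 11.4 / [3720 × (1 + 0.0425 × 11.4)] = 2.46×10^7 / 5522 = 4451 m³.
θ_c = V·X/(Q_w·X_r) when wasting from the recycle, so Q_w = V·X/(θ_c·X_r) = 4451 × 3720 / (11.4 × 7030) = 206.6 m³/d.

Q_w ≈ 207 m³/d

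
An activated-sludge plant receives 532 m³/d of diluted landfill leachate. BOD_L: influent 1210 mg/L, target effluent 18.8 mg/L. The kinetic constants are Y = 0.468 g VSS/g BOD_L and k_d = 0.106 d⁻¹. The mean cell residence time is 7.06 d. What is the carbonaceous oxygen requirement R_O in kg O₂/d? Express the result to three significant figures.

R_O ≈ 393 kg O₂/d

Correct the yield for decay: Y_obs = Y/(1 + k_d θ_c) = 0.468 / (1 + 0.106 × 7.06) = 0.468 / 1.748 = 0.2677.
Q·(S₀ − S) = 532 × (1210 − 18.8) × 10⁻³ = 633.7 kg/d removed.
Biomass synthesised: P_X = Y_obs × 633.7 = 169.6 kg VSS/d.
Carbonaceous O₂ demand = substrate oxidised − cell-mass equivalent = 633.7 − 1.42 × 169.6 = 392.8 kg O₂/d.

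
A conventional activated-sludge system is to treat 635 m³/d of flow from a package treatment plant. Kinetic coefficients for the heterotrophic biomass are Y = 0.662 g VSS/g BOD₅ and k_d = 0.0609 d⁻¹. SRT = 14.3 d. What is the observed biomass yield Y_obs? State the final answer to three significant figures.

Y_obs ≈ 0.354 g VSS/g BOD₅

Y_obs = Y / (1 + k_d θ_c) = 0.662 / (1 + 0.0609 × 14.3) = 0.662 / 1.871 = 0.3538.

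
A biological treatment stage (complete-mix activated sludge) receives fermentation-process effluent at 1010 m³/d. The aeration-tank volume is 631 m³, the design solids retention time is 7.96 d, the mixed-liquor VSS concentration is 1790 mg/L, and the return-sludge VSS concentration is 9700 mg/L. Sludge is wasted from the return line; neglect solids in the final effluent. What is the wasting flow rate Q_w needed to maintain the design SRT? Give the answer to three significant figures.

Q_w = (V·X)/(θ_c X_r) = 631.0 × 1790 / (7.96 × 9700) = 14.63 m³/d.

Q_w ≈ 14.6 m³/d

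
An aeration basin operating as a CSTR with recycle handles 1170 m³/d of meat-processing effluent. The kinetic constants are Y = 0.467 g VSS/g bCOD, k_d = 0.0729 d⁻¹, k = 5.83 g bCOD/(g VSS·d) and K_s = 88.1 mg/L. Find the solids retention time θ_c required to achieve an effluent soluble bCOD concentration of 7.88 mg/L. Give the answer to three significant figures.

At the target effluent, Y k S/(K_s+S) = 0.467×5.83×7.88/95.98 = 0.2235 d⁻¹.
Then 1/θ_c = μ − k_d = 0.2235 − 0.0729 = 0.1506 d⁻¹, giving θ_c = 6.639 d.

θ_c ≈ 6.64 d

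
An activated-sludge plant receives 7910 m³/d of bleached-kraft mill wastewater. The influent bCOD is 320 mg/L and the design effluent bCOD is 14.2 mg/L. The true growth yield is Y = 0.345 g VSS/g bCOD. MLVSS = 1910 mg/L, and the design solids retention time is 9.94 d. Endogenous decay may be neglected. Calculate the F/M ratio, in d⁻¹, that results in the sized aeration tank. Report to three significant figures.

V·X = Y·Q·ΔS·θ_c gives V = 0.345 × 7910 × (320 − 14.2) × 9.94 / 1910 = 4343 m³.
Food-to-microorganism ratio F/M = Q S₀ / (V X) = 7910 × 320 / (4343 × 1910) = 0.3051 d⁻¹.

F/M ≈ 0.305 d⁻¹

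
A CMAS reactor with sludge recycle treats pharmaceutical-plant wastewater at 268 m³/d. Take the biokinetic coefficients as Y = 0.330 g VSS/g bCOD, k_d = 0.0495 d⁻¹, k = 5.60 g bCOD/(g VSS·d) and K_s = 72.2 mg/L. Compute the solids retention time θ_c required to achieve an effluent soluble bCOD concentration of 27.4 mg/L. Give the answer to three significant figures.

θ_c ≈ 2.18 d

From 1/θ_c = Y·k·S/(K_s + S) − k_d: Y·k·S/(K_s+S) = 0.330 × 5.60 × 27.4 / (72.2 + 27.4) = 0.5084 d⁻¹.
Then 1/θ_c = μ − k_d = 0.5084 − 0.0495 = 0.4589 d⁻¹, giving θ_c = 2.179 d.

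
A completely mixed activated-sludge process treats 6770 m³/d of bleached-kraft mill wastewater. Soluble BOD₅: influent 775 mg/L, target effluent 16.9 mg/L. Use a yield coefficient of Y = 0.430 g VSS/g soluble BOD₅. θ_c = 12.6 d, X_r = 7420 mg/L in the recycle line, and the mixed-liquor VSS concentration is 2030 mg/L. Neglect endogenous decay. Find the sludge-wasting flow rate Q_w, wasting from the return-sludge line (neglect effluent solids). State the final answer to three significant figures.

Q_w ≈ 297 m³/d

With k_d = 0 the design equation reduces to V = Y Q (S₀−S) θ_c / X = 0.430 × 6770 × (775 − 16.9) × 12.6 / 2030 = 13698 m³.
Q_w = (V·X)/(θ_c X_r) = 13698 × 2030 / (12.6 × 7420) = 297.4 m³/d.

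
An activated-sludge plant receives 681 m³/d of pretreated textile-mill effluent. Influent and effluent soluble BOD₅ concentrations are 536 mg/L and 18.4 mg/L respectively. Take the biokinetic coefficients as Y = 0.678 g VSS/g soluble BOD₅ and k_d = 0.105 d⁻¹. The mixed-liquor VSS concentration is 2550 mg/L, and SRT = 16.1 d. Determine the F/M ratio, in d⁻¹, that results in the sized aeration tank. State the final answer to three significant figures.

F/M ≈ 0.255 d⁻¹

Steady-state biomass mass balance: V·X·(1 + k_d·θ_c) = Y·Q·(S₀ − S)·θ_c, so V = 0.678 × 681 × (536 − 18.4) × 16.1 / [2550 × (1 + 0.105 × 16.1)] = 3.85×10^6 / 6861 = 560.8 m³.
F/M = Q·S₀ / (V·X) = 681 × 536 / (560.8 × 2550) = 0.2552 g soluble BOD₅·(g VSS·d)⁻¹.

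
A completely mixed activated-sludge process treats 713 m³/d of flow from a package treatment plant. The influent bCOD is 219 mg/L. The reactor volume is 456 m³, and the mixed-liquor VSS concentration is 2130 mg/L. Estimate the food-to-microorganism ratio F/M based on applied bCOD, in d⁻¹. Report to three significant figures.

F/M ≈ 0.161 d⁻¹

Food-to-microorganism ratio F/M = Q S₀ / (V X) = 713 × 219 / (456.0 × 2130) = 0.1608 d⁻¹.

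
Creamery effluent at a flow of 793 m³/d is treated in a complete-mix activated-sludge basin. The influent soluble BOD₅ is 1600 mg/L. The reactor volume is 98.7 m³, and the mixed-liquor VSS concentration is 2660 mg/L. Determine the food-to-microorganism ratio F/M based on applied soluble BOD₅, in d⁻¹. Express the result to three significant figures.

F/M ≈ 4.83 d⁻¹

F/M = applied load / biomass = Q·S₀/(V·X) = 793 × 1600 / (98.70 × 2660) = 4.833 d⁻¹.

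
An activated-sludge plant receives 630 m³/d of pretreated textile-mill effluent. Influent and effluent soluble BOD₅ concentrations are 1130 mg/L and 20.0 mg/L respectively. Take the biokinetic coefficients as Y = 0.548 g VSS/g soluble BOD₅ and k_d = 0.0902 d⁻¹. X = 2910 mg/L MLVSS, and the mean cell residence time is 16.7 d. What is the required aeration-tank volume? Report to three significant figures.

V ≈ 877 m³

From the SRT design equation V = Y Q (S₀−S) θ_c / [X (1 + k_d θ_c)] = 0.548 × 630 × (1130 − 20.0) × 16.7 / [2910 × (1 + 0.0902 × 16.7)] = 6.4×10^6 / 7293 = 877.5 m³.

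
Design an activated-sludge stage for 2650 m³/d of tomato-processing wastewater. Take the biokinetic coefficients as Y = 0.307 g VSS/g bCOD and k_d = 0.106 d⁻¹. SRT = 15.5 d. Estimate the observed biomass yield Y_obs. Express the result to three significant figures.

Y_obs ≈ 0.116 g VSS/g bCOD

Y_obs = Y / (1 + k_d θ_c) = 0.307 / (1 + 0.106 × 15.5) = 0.307 / 2.643 = 0.1162.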